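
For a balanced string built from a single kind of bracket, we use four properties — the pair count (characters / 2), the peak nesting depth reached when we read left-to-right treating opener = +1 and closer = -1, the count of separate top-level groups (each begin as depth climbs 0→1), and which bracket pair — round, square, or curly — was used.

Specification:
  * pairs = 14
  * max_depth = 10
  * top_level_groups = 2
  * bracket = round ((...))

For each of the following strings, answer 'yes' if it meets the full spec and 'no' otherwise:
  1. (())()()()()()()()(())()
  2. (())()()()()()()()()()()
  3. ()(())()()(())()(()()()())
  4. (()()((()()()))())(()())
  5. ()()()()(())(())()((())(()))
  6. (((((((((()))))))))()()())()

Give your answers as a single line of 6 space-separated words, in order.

String 1 '(())()()()()()()()(())()': depth seq [1 2 1 0 1 0 1 0 1 0 1 0 1 0 1 0 1 0 1 2 1 0 1 0]
  -> pairs=12 depth=2 groups=10 -> no
String 2 '(())()()()()()()()()()()': depth seq [1 2 1 0 1 0 1 0 1 0 1 0 1 0 1 0 1 0 1 0 1 0 1 0]
  -> pairs=12 depth=2 groups=11 -> no
String 3 '()(())()()(())()(()()()())': depth seq [1 0 1 2 1 0 1 0 1 0 1 2 1 0 1 0 1 2 1 2 1 2 1 2 1 0]
  -> pairs=13 depth=2 groups=7 -> no
String 4 '(()()((()()()))())(()())': depth seq [1 2 1 2 1 2 3 4 3 4 3 4 3 2 1 2 1 0 1 2 1 2 1 0]
  -> pairs=12 depth=4 groups=2 -> no
String 5 '()()()()(())(())()((())(()))': depth seq [1 0 1 0 1 0 1 0 1 2 1 0 1 2 1 0 1 0 1 2 3 2 1 2 3 2 1 0]
  -> pairs=14 depth=3 groups=8 -> no
String 6 '(((((((((()))))))))()()())()': depth seq [1 2 3 4 5 6 7 8 9 10 9 8 7 6 5 4 3 2 1 2 1 2 1 2 1 0 1 0]
  -> pairs=14 depth=10 groups=2 -> yes

Answer: no no no no no yes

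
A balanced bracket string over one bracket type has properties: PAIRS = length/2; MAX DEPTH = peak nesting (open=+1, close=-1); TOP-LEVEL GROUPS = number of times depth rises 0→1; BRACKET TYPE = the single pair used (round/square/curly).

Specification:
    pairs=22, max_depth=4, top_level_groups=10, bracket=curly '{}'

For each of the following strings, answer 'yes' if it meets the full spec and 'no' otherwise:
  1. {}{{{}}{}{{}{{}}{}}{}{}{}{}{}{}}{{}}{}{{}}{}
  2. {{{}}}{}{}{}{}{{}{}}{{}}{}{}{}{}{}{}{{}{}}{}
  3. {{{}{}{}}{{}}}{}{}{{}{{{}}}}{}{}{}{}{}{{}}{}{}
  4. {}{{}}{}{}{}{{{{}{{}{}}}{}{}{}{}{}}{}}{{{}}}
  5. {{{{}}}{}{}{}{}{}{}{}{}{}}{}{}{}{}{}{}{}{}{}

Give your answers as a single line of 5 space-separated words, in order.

Answer: no no no no yes

Derivation:
String 1 '{}{{{}}{}{{}{{}}{}}{}{}{}{}{}{}}{{}}{}{{}}{}': depth seq [1 0 1 2 3 2 1 2 1 2 3 2 3 4 3 2 3 2 1 2 1 2 1 2 1 2 1 2 1 2 1 0 1 2 1 0 1 0 1 2 1 0 1 0]
  -> pairs=22 depth=4 groups=6 -> no
String 2 '{{{}}}{}{}{}{}{{}{}}{{}}{}{}{}{}{}{}{{}{}}{}': depth seq [1 2 3 2 1 0 1 0 1 0 1 0 1 0 1 2 1 2 1 0 1 2 1 0 1 0 1 0 1 0 1 0 1 0 1 0 1 2 1 2 1 0 1 0]
  -> pairs=22 depth=3 groups=15 -> no
String 3 '{{{}{}{}}{{}}}{}{}{{}{{{}}}}{}{}{}{}{}{{}}{}{}': depth seq [1 2 3 2 3 2 3 2 1 2 3 2 1 0 1 0 1 0 1 2 1 2 3 4 3 2 1 0 1 0 1 0 1 0 1 0 1 0 1 2 1 0 1 0 1 0]
  -> pairs=23 depth=4 groups=12 -> no
String 4 '{}{{}}{}{}{}{{{{}{{}{}}}{}{}{}{}{}}{}}{{{}}}': depth seq [1 0 1 2 1 0 1 0 1 0 1 0 1 2 3 4 3 4 5 4 5 4 3 2 3 2 3 2 3 2 3 2 3 2 1 2 1 0 1 2 3 2 1 0]
  -> pairs=22 depth=5 groups=7 -> no
String 5 '{{{{}}}{}{}{}{}{}{}{}{}{}}{}{}{}{}{}{}{}{}{}': depth seq [1 2 3 4 3 2 1 2 1 2 1 2 1 2 1 2 1 2 1 2 1 2 1 2 1 0 1 0 1 0 1 0 1 0 1 0 1 0 1 0 1 0 1 0]
  -> pairs=22 depth=4 groups=10 -> yes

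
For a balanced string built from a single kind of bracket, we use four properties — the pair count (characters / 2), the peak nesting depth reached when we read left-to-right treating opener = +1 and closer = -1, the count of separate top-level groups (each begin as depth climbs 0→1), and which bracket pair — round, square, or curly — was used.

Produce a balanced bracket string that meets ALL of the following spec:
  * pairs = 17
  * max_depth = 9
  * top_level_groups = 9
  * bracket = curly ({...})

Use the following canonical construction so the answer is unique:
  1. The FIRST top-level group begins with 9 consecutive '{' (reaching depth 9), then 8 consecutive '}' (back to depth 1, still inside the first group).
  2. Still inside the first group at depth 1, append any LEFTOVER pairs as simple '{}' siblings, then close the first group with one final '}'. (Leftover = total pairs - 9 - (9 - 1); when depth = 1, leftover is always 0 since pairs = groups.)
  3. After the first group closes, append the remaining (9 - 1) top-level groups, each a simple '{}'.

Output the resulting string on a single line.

Spec: pairs=17 depth=9 groups=9
Leftover pairs = 17 - 9 - (9-1) = 0
First group: deep chain of depth 9 + 0 sibling pairs
Remaining 8 groups: simple '{}' each

Answer: {{{{{{{{{}}}}}}}}}{}{}{}{}{}{}{}{}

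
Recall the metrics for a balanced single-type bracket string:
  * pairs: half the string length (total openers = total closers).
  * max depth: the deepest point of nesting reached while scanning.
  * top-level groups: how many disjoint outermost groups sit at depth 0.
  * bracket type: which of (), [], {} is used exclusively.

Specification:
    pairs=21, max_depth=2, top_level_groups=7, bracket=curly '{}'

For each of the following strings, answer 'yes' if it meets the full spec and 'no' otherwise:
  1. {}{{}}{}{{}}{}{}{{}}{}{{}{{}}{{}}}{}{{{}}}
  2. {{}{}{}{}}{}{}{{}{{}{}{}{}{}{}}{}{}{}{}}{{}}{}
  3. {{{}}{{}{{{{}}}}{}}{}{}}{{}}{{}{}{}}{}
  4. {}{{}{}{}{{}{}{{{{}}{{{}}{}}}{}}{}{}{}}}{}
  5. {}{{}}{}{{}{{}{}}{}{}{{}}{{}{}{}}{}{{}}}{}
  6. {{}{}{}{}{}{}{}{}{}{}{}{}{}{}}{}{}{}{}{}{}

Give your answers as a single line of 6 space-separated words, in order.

String 1 '{}{{}}{}{{}}{}{}{{}}{}{{}{{}}{{}}}{}{{{}}}': depth seq [1 0 1 2 1 0 1 0 1 2 1 0 1 0 1 0 1 2 1 0 1 0 1 2 1 2 3 2 1 2 3 2 1 0 1 0 1 2 3 2 1 0]
  -> pairs=21 depth=3 groups=11 -> no
String 2 '{{}{}{}{}}{}{}{{}{{}{}{}{}{}{}}{}{}{}{}}{{}}{}': depth seq [1 2 1 2 1 2 1 2 1 0 1 0 1 0 1 2 1 2 3 2 3 2 3 2 3 2 3 2 3 2 1 2 1 2 1 2 1 2 1 0 1 2 1 0 1 0]
  -> pairs=23 depth=3 groups=6 -> no
String 3 '{{{}}{{}{{{{}}}}{}}{}{}}{{}}{{}{}{}}{}': depth seq [1 2 3 2 1 2 3 2 3 4 5 6 5 4 3 2 3 2 1 2 1 2 1 0 1 2 1 0 1 2 1 2 1 2 1 0 1 0]
  -> pairs=19 depth=6 groups=4 -> no
String 4 '{}{{}{}{}{{}{}{{{{}}{{{}}{}}}{}}{}{}{}}}{}': depth seq [1 0 1 2 1 2 1 2 1 2 3 2 3 2 3 4 5 6 5 4 5 6 7 6 5 6 5 4 3 4 3 2 3 2 3 2 3 2 1 0 1 0]
  -> pairs=21 depth=7 groups=3 -> no
String 5 '{}{{}}{}{{}{{}{}}{}{}{{}}{{}{}{}}{}{{}}}{}': depth seq [1 0 1 2 1 0 1 0 1 2 1 2 3 2 3 2 1 2 1 2 1 2 3 2 1 2 3 2 3 2 3 2 1 2 1 2 3 2 1 0 1 0]
  -> pairs=21 depth=3 groups=5 -> no
String 6 '{{}{}{}{}{}{}{}{}{}{}{}{}{}{}}{}{}{}{}{}{}': depth seq [1 2 1 2 1 2 1 2 1 2 1 2 1 2 1 2 1 2 1 2 1 2 1 2 1 2 1 2 1 0 1 0 1 0 1 0 1 0 1 0 1 0]
  -> pairs=21 depth=2 groups=7 -> yes

Answer: no no no no no yes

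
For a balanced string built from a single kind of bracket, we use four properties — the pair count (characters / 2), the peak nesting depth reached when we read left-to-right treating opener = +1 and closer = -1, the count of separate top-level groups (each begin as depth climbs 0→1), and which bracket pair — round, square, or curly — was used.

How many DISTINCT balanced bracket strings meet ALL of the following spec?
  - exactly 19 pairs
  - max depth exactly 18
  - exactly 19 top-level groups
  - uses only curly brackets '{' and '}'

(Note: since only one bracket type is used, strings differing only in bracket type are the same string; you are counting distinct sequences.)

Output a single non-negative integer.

Spec: pairs=19 depth=18 groups=19
Count(depth <= 18) = 1
Count(depth <= 17) = 1
Count(depth == 18) = 1 - 1 = 0

Answer: 0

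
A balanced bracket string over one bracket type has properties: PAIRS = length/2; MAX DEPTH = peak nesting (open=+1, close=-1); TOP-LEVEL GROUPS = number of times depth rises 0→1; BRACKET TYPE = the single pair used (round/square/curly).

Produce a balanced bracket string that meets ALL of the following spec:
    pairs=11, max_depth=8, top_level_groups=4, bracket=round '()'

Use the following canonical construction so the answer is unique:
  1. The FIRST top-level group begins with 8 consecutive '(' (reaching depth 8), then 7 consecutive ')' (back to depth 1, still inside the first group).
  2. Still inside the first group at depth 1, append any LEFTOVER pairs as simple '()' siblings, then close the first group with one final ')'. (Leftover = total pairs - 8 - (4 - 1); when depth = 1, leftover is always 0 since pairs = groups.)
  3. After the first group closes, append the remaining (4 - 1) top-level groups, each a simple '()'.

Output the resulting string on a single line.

Answer: (((((((())))))))()()()

Derivation:
Spec: pairs=11 depth=8 groups=4
Leftover pairs = 11 - 8 - (4-1) = 0
First group: deep chain of depth 8 + 0 sibling pairs
Remaining 3 groups: simple '()' each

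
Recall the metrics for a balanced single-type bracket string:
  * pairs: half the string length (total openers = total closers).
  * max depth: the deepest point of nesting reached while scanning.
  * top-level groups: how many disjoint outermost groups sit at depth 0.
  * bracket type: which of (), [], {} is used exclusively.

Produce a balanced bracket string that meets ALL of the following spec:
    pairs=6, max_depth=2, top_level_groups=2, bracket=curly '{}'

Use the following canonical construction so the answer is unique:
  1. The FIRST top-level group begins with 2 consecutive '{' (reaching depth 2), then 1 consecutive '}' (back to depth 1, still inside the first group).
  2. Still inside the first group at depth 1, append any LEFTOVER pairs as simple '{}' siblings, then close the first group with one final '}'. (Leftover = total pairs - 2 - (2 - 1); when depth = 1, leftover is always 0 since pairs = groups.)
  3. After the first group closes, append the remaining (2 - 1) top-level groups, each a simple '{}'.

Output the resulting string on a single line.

Answer: {{}{}{}{}}{}

Derivation:
Spec: pairs=6 depth=2 groups=2
Leftover pairs = 6 - 2 - (2-1) = 3
First group: deep chain of depth 2 + 3 sibling pairs
Remaining 1 groups: simple '{}' each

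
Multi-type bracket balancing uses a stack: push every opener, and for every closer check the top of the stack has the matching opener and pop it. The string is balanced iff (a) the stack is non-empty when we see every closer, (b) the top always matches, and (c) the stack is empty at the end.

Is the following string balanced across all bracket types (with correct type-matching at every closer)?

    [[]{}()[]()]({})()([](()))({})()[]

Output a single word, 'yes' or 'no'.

Answer: yes

Derivation:
pos 0: push '['; stack = [
pos 1: push '['; stack = [[
pos 2: ']' matches '['; pop; stack = [
pos 3: push '{'; stack = [{
pos 4: '}' matches '{'; pop; stack = [
pos 5: push '('; stack = [(
pos 6: ')' matches '('; pop; stack = [
pos 7: push '['; stack = [[
pos 8: ']' matches '['; pop; stack = [
pos 9: push '('; stack = [(
pos 10: ')' matches '('; pop; stack = [
pos 11: ']' matches '['; pop; stack = (empty)
pos 12: push '('; stack = (
pos 13: push '{'; stack = ({
pos 14: '}' matches '{'; pop; stack = (
pos 15: ')' matches '('; pop; stack = (empty)
pos 16: push '('; stack = (
pos 17: ')' matches '('; pop; stack = (empty)
pos 18: push '('; stack = (
pos 19: push '['; stack = ([
pos 20: ']' matches '['; pop; stack = (
pos 21: push '('; stack = ((
pos 22: push '('; stack = (((
pos 23: ')' matches '('; pop; stack = ((
pos 24: ')' matches '('; pop; stack = (
pos 25: ')' matches '('; pop; stack = (empty)
pos 26: push '('; stack = (
pos 27: push '{'; stack = ({
pos 28: '}' matches '{'; pop; stack = (
pos 29: ')' matches '('; pop; stack = (empty)
pos 30: push '('; stack = (
pos 31: ')' matches '('; pop; stack = (empty)
pos 32: push '['; stack = [
pos 33: ']' matches '['; pop; stack = (empty)
end: stack empty → VALID
Verdict: properly nested → yes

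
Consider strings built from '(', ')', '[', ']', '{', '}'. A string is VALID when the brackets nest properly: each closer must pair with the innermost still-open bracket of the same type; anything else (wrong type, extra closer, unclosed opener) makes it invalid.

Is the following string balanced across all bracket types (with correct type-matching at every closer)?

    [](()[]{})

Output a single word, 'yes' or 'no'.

Answer: yes

Derivation:
pos 0: push '['; stack = [
pos 1: ']' matches '['; pop; stack = (empty)
pos 2: push '('; stack = (
pos 3: push '('; stack = ((
pos 4: ')' matches '('; pop; stack = (
pos 5: push '['; stack = ([
pos 6: ']' matches '['; pop; stack = (
pos 7: push '{'; stack = ({
pos 8: '}' matches '{'; pop; stack = (
pos 9: ')' matches '('; pop; stack = (empty)
end: stack empty → VALID
Verdict: properly nested → yes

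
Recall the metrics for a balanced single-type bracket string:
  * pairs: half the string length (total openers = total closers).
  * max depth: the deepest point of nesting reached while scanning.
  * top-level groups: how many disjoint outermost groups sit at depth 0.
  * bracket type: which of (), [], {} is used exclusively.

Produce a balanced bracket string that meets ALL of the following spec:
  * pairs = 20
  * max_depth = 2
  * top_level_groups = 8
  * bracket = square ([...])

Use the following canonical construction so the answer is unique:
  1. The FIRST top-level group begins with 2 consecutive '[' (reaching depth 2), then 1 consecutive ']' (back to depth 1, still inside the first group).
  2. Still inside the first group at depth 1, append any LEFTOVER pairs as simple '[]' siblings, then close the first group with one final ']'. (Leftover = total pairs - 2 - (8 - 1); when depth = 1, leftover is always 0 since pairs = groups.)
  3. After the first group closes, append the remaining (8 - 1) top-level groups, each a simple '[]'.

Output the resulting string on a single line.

Spec: pairs=20 depth=2 groups=8
Leftover pairs = 20 - 2 - (8-1) = 11
First group: deep chain of depth 2 + 11 sibling pairs
Remaining 7 groups: simple '[]' each

Answer: [[][][][][][][][][][][][]][][][][][][][]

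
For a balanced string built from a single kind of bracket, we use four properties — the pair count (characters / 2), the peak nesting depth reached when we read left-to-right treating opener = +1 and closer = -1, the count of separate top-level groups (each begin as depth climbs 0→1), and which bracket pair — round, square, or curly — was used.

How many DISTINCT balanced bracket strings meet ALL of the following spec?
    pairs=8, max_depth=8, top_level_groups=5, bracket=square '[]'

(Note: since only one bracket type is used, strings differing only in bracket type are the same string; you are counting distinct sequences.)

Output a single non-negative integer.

Answer: 0

Derivation:
Spec: pairs=8 depth=8 groups=5
Count(depth <= 8) = 75
Count(depth <= 7) = 75
Count(depth == 8) = 75 - 75 = 0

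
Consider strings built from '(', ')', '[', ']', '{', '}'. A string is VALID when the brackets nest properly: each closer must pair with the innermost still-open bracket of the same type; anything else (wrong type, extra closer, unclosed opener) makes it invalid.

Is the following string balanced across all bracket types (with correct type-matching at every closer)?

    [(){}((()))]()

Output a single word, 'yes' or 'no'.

Answer: yes

Derivation:
pos 0: push '['; stack = [
pos 1: push '('; stack = [(
pos 2: ')' matches '('; pop; stack = [
pos 3: push '{'; stack = [{
pos 4: '}' matches '{'; pop; stack = [
pos 5: push '('; stack = [(
pos 6: push '('; stack = [((
pos 7: push '('; stack = [(((
pos 8: ')' matches '('; pop; stack = [((
pos 9: ')' matches '('; pop; stack = [(
pos 10: ')' matches '('; pop; stack = [
pos 11: ']' matches '['; pop; stack = (empty)
pos 12: push '('; stack = (
pos 13: ')' matches '('; pop; stack = (empty)
end: stack empty → VALID
Verdict: properly nested → yes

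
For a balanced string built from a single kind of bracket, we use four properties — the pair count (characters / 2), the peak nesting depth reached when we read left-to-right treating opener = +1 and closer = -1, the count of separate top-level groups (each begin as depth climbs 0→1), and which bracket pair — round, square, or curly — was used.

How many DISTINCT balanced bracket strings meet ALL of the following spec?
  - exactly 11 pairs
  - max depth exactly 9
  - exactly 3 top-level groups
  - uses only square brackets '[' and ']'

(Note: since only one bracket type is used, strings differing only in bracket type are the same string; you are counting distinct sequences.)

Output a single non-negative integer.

Answer: 3

Derivation:
Spec: pairs=11 depth=9 groups=3
Count(depth <= 9) = 11934
Count(depth <= 8) = 11931
Count(depth == 9) = 11934 - 11931 = 3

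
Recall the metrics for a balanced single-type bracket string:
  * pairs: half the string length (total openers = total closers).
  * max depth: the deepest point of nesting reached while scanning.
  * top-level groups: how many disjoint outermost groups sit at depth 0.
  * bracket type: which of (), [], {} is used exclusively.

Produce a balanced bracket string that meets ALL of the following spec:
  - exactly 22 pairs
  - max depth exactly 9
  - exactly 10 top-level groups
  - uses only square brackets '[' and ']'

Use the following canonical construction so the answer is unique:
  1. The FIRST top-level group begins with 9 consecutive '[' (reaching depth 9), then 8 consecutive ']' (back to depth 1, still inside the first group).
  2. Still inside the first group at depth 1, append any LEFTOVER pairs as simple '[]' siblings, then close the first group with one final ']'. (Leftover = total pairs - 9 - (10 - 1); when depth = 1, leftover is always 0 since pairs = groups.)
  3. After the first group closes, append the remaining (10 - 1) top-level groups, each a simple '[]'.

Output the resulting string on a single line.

Spec: pairs=22 depth=9 groups=10
Leftover pairs = 22 - 9 - (10-1) = 4
First group: deep chain of depth 9 + 4 sibling pairs
Remaining 9 groups: simple '[]' each

Answer: [[[[[[[[[]]]]]]]][][][][]][][][][][][][][][]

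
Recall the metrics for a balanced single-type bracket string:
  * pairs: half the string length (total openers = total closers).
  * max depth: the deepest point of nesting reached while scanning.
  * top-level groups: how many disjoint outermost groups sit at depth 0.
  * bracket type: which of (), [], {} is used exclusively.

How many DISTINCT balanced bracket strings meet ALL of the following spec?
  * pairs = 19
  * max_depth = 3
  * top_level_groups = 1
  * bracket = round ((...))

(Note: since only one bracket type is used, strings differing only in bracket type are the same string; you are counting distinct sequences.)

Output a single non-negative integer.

Spec: pairs=19 depth=3 groups=1
Count(depth <= 3) = 131072
Count(depth <= 2) = 1
Count(depth == 3) = 131072 - 1 = 131071

Answer: 131071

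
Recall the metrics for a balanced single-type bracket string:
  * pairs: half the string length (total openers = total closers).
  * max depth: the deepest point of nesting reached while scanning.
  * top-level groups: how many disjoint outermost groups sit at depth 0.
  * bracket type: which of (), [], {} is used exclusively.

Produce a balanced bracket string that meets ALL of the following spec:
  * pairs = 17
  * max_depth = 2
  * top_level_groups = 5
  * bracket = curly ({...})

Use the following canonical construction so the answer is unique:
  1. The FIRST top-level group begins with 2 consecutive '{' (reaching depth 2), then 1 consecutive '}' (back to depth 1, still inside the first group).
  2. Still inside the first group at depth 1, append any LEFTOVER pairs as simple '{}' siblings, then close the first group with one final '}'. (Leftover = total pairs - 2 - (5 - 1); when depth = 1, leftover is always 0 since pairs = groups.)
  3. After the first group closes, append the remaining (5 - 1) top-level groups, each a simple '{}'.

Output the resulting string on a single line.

Answer: {{}{}{}{}{}{}{}{}{}{}{}{}}{}{}{}{}

Derivation:
Spec: pairs=17 depth=2 groups=5
Leftover pairs = 17 - 2 - (5-1) = 11
First group: deep chain of depth 2 + 11 sibling pairs
Remaining 4 groups: simple '{}' each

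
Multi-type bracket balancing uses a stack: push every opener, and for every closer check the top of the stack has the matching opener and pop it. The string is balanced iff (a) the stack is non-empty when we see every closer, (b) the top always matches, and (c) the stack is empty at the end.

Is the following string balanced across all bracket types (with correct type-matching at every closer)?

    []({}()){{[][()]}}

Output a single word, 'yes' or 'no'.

pos 0: push '['; stack = [
pos 1: ']' matches '['; pop; stack = (empty)
pos 2: push '('; stack = (
pos 3: push '{'; stack = ({
pos 4: '}' matches '{'; pop; stack = (
pos 5: push '('; stack = ((
pos 6: ')' matches '('; pop; stack = (
pos 7: ')' matches '('; pop; stack = (empty)
pos 8: push '{'; stack = {
pos 9: push '{'; stack = {{
pos 10: push '['; stack = {{[
pos 11: ']' matches '['; pop; stack = {{
pos 12: push '['; stack = {{[
pos 13: push '('; stack = {{[(
pos 14: ')' matches '('; pop; stack = {{[
pos 15: ']' matches '['; pop; stack = {{
pos 16: '}' matches '{'; pop; stack = {
pos 17: '}' matches '{'; pop; stack = (empty)
end: stack empty → VALID
Verdict: properly nested → yes

Answer: yes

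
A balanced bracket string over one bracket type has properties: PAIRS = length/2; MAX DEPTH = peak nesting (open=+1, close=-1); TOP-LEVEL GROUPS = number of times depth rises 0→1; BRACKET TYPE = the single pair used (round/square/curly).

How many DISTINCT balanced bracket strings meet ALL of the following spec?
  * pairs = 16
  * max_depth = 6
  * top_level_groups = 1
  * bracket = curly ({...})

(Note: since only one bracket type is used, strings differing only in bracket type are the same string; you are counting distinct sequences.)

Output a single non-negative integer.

Spec: pairs=16 depth=6 groups=1
Count(depth <= 6) = 5057369
Count(depth <= 5) = 2391485
Count(depth == 6) = 5057369 - 2391485 = 2665884

Answer: 2665884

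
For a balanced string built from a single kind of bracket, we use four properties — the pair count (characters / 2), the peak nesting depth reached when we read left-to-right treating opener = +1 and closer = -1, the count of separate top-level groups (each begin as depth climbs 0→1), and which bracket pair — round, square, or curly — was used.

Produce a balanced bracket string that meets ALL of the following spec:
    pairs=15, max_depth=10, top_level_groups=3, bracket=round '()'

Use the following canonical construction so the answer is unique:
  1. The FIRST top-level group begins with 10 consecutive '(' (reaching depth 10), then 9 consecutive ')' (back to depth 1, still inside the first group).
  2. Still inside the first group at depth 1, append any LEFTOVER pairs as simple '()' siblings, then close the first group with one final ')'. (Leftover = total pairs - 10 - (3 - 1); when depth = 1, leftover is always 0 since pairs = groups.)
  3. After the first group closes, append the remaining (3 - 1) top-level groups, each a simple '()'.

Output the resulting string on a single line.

Spec: pairs=15 depth=10 groups=3
Leftover pairs = 15 - 10 - (3-1) = 3
First group: deep chain of depth 10 + 3 sibling pairs
Remaining 2 groups: simple '()' each

Answer: (((((((((()))))))))()()())()()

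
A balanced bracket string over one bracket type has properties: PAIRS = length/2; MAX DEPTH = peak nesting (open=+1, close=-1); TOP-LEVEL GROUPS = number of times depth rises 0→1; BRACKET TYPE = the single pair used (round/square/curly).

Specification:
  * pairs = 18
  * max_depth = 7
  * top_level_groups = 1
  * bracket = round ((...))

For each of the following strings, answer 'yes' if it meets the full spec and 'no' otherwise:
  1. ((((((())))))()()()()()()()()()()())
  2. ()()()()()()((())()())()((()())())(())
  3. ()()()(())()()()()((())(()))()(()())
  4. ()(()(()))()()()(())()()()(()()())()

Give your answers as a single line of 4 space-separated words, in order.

Answer: yes no no no

Derivation:
String 1 '((((((())))))()()()()()()()()()()())': depth seq [1 2 3 4 5 6 7 6 5 4 3 2 1 2 1 2 1 2 1 2 1 2 1 2 1 2 1 2 1 2 1 2 1 2 1 0]
  -> pairs=18 depth=7 groups=1 -> yes
String 2 '()()()()()()((())()())()((()())())(())': depth seq [1 0 1 0 1 0 1 0 1 0 1 0 1 2 3 2 1 2 1 2 1 0 1 0 1 2 3 2 3 2 1 2 1 0 1 2 1 0]
  -> pairs=19 depth=3 groups=10 -> no
String 3 '()()()(())()()()()((())(()))()(()())': depth seq [1 0 1 0 1 0 1 2 1 0 1 0 1 0 1 0 1 0 1 2 3 2 1 2 3 2 1 0 1 0 1 2 1 2 1 0]
  -> pairs=18 depth=3 groups=11 -> no
String 4 '()(()(()))()()()(())()()()(()()())()': depth seq [1 0 1 2 1 2 3 2 1 0 1 0 1 0 1 0 1 2 1 0 1 0 1 0 1 0 1 2 1 2 1 2 1 0 1 0]
  -> pairs=18 depth=3 groups=11 -> no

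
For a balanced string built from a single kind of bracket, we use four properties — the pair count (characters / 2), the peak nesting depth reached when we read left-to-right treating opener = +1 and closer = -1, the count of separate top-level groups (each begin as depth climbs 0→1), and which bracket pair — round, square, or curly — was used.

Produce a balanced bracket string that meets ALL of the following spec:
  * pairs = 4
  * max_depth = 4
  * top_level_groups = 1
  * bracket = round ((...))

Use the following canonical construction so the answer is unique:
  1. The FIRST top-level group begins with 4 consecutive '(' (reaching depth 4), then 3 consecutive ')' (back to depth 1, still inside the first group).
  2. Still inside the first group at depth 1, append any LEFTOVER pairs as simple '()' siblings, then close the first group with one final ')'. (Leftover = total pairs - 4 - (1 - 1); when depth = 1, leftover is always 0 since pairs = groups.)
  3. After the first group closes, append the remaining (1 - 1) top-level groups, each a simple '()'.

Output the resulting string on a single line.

Answer: (((())))

Derivation:
Spec: pairs=4 depth=4 groups=1
Leftover pairs = 4 - 4 - (1-1) = 0
First group: deep chain of depth 4 + 0 sibling pairs
Remaining 0 groups: simple '()' each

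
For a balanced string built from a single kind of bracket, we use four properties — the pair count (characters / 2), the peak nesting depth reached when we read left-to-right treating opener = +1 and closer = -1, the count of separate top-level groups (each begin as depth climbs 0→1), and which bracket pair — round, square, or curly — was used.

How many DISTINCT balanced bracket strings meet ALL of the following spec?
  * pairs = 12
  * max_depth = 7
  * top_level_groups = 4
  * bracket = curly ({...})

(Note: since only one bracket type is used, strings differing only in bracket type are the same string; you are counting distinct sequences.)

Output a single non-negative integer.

Answer: 468

Derivation:
Spec: pairs=12 depth=7 groups=4
Count(depth <= 7) = 25126
Count(depth <= 6) = 24658
Count(depth == 7) = 25126 - 24658 = 468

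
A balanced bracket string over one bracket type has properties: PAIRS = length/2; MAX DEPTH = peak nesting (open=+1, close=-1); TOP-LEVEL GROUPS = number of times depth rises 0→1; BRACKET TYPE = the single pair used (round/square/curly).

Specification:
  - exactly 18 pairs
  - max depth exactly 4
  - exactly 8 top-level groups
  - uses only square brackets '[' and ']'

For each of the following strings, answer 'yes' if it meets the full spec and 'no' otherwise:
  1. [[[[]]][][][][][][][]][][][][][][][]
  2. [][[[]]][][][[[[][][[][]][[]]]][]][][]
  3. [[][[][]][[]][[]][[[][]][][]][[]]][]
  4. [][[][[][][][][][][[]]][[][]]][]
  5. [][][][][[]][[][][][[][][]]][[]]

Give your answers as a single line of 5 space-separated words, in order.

String 1 '[[[[]]][][][][][][][]][][][][][][][]': depth seq [1 2 3 4 3 2 1 2 1 2 1 2 1 2 1 2 1 2 1 2 1 0 1 0 1 0 1 0 1 0 1 0 1 0 1 0]
  -> pairs=18 depth=4 groups=8 -> yes
String 2 '[][[[]]][][][[[[][][[][]][[]]]][]][][]': depth seq [1 0 1 2 3 2 1 0 1 0 1 0 1 2 3 4 3 4 3 4 5 4 5 4 3 4 5 4 3 2 1 2 1 0 1 0 1 0]
  -> pairs=19 depth=5 groups=7 -> no
String 3 '[[][[][]][[]][[]][[[][]][][]][[]]][]': depth seq [1 2 1 2 3 2 3 2 1 2 3 2 1 2 3 2 1 2 3 4 3 4 3 2 3 2 3 2 1 2 3 2 1 0 1 0]
  -> pairs=18 depth=4 groups=2 -> no
String 4 '[][[][[][][][][][][[]]][[][]]][]': depth seq [1 0 1 2 1 2 3 2 3 2 3 2 3 2 3 2 3 2 3 4 3 2 1 2 3 2 3 2 1 0 1 0]
  -> pairs=16 depth=4 groups=3 -> no
String 5 '[][][][][[]][[][][][[][][]]][[]]': depth seq [1 0 1 0 1 0 1 0 1 2 1 0 1 2 1 2 1 2 1 2 3 2 3 2 3 2 1 0 1 2 1 0]
  -> pairs=16 depth=3 groups=7 -> no

Answer: yes no no no no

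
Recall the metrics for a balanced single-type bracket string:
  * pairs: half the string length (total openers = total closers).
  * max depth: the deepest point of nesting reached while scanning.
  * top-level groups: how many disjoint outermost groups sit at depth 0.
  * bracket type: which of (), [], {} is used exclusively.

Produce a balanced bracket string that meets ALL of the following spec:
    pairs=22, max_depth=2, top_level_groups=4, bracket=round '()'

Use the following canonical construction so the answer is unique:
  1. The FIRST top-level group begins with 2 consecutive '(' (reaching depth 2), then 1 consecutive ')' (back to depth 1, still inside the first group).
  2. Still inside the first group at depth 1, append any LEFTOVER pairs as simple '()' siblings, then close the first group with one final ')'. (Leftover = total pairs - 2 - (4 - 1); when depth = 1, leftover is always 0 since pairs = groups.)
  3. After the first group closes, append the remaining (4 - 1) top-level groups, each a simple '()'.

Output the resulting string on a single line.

Answer: (()()()()()()()()()()()()()()()()()())()()()

Derivation:
Spec: pairs=22 depth=2 groups=4
Leftover pairs = 22 - 2 - (4-1) = 17
First group: deep chain of depth 2 + 17 sibling pairs
Remaining 3 groups: simple '()' each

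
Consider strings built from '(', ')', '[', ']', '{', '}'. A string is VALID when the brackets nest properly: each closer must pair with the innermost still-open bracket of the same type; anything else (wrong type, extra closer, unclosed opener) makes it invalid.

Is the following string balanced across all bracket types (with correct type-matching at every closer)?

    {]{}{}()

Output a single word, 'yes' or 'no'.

pos 0: push '{'; stack = {
pos 1: saw closer ']' but top of stack is '{' (expected '}') → INVALID
Verdict: type mismatch at position 1: ']' closes '{' → no

Answer: no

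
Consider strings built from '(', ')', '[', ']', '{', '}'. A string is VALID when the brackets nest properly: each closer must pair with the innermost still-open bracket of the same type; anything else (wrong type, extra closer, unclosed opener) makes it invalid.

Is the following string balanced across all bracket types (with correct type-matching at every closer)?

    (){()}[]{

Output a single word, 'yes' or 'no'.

pos 0: push '('; stack = (
pos 1: ')' matches '('; pop; stack = (empty)
pos 2: push '{'; stack = {
pos 3: push '('; stack = {(
pos 4: ')' matches '('; pop; stack = {
pos 5: '}' matches '{'; pop; stack = (empty)
pos 6: push '['; stack = [
pos 7: ']' matches '['; pop; stack = (empty)
pos 8: push '{'; stack = {
end: stack still non-empty ({) → INVALID
Verdict: unclosed openers at end: { → no

Answer: no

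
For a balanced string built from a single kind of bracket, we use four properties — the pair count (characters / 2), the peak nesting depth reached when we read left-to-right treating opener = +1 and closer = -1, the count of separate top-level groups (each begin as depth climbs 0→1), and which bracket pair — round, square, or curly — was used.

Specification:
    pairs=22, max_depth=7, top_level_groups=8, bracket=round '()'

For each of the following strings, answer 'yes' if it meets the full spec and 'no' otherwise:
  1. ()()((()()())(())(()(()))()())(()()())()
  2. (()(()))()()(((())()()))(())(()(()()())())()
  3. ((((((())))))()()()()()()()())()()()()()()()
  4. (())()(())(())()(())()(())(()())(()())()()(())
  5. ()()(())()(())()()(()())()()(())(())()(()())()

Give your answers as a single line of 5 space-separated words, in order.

String 1 '()()((()()())(())(()(()))()())(()()())()': depth seq [1 0 1 0 1 2 3 2 3 2 3 2 1 2 3 2 1 2 3 2 3 4 3 2 1 2 1 2 1 0 1 2 1 2 1 2 1 0 1 0]
  -> pairs=20 depth=4 groups=5 -> no
String 2 '(()(()))()()(((())()()))(())(()(()()())())()': depth seq [1 2 1 2 3 2 1 0 1 0 1 0 1 2 3 4 3 2 3 2 3 2 1 0 1 2 1 0 1 2 1 2 3 2 3 2 3 2 1 2 1 0 1 0]
  -> pairs=22 depth=4 groups=7 -> no
String 3 '((((((())))))()()()()()()()())()()()()()()()': depth seq [1 2 3 4 5 6 7 6 5 4 3 2 1 2 1 2 1 2 1 2 1 2 1 2 1 2 1 2 1 0 1 0 1 0 1 0 1 0 1 0 1 0 1 0]
  -> pairs=22 depth=7 groups=8 -> yes
String 4 '(())()(())(())()(())()(())(()())(()())()()(())': depth seq [1 2 1 0 1 0 1 2 1 0 1 2 1 0 1 0 1 2 1 0 1 0 1 2 1 0 1 2 1 2 1 0 1 2 1 2 1 0 1 0 1 0 1 2 1 0]
  -> pairs=23 depth=2 groups=13 -> no
String 5 '()()(())()(())()()(()())()()(())(())()(()())()': depth seq [1 0 1 0 1 2 1 0 1 0 1 2 1 0 1 0 1 0 1 2 1 2 1 0 1 0 1 0 1 2 1 0 1 2 1 0 1 0 1 2 1 2 1 0 1 0]
  -> pairs=23 depth=2 groups=15 -> no

Answer: no no yes no no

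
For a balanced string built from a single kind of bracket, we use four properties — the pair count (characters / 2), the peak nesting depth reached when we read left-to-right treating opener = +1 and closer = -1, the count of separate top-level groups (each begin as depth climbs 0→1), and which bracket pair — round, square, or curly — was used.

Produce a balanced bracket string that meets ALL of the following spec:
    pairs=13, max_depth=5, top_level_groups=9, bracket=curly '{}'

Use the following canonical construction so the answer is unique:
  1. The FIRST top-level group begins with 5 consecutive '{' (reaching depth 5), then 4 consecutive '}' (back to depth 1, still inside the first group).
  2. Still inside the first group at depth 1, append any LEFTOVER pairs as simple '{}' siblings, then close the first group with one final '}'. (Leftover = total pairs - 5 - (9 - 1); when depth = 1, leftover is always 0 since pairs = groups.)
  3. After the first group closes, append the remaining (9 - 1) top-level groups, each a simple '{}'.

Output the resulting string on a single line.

Answer: {{{{{}}}}}{}{}{}{}{}{}{}{}

Derivation:
Spec: pairs=13 depth=5 groups=9
Leftover pairs = 13 - 5 - (9-1) = 0
First group: deep chain of depth 5 + 0 sibling pairs
Remaining 8 groups: simple '{}' each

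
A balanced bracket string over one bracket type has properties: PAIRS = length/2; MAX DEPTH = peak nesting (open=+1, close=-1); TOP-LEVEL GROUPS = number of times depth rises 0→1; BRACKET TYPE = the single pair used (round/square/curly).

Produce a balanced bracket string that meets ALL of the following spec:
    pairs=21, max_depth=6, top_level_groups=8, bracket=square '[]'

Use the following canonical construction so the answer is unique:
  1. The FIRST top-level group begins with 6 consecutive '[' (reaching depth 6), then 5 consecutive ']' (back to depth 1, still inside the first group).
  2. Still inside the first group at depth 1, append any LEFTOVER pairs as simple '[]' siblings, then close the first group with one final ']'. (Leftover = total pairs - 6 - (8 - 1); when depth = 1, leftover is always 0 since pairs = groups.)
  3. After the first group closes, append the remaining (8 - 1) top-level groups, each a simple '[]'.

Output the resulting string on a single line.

Spec: pairs=21 depth=6 groups=8
Leftover pairs = 21 - 6 - (8-1) = 8
First group: deep chain of depth 6 + 8 sibling pairs
Remaining 7 groups: simple '[]' each

Answer: [[[[[[]]]]][][][][][][][][]][][][][][][][]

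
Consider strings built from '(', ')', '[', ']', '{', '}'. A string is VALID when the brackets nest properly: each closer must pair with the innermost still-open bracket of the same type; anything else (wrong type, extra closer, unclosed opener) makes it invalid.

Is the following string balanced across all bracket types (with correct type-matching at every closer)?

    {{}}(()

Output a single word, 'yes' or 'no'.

Answer: no

Derivation:
pos 0: push '{'; stack = {
pos 1: push '{'; stack = {{
pos 2: '}' matches '{'; pop; stack = {
pos 3: '}' matches '{'; pop; stack = (empty)
pos 4: push '('; stack = (
pos 5: push '('; stack = ((
pos 6: ')' matches '('; pop; stack = (
end: stack still non-empty (() → INVALID
Verdict: unclosed openers at end: ( → no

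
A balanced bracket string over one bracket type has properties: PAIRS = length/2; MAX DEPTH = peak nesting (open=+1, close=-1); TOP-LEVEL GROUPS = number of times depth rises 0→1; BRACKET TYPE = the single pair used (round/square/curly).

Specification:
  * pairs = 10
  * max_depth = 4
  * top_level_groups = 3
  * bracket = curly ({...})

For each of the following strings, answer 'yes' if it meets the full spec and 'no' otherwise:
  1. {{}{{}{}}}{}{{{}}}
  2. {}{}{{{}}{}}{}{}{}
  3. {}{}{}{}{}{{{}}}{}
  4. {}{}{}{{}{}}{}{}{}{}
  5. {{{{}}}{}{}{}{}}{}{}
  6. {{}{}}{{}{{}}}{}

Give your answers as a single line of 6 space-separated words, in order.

String 1 '{{}{{}{}}}{}{{{}}}': depth seq [1 2 1 2 3 2 3 2 1 0 1 0 1 2 3 2 1 0]
  -> pairs=9 depth=3 groups=3 -> no
String 2 '{}{}{{{}}{}}{}{}{}': depth seq [1 0 1 0 1 2 3 2 1 2 1 0 1 0 1 0 1 0]
  -> pairs=9 depth=3 groups=6 -> no
String 3 '{}{}{}{}{}{{{}}}{}': depth seq [1 0 1 0 1 0 1 0 1 0 1 2 3 2 1 0 1 0]
  -> pairs=9 depth=3 groups=7 -> no
String 4 '{}{}{}{{}{}}{}{}{}{}': depth seq [1 0 1 0 1 0 1 2 1 2 1 0 1 0 1 0 1 0 1 0]
  -> pairs=10 depth=2 groups=8 -> no
String 5 '{{{{}}}{}{}{}{}}{}{}': depth seq [1 2 3 4 3 2 1 2 1 2 1 2 1 2 1 0 1 0 1 0]
  -> pairs=10 depth=4 groups=3 -> yes
String 6 '{{}{}}{{}{{}}}{}': depth seq [1 2 1 2 1 0 1 2 1 2 3 2 1 0 1 0]
  -> pairs=8 depth=3 groups=3 -> no

Answer: no no no no yes no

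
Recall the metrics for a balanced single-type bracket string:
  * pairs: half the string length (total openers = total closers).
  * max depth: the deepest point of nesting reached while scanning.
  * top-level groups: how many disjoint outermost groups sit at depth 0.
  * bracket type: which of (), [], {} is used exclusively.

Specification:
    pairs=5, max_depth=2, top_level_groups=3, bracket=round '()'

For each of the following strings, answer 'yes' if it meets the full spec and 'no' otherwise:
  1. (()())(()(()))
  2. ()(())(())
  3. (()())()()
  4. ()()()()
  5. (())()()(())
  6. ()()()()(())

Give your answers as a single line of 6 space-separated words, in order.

Answer: no yes yes no no no

Derivation:
String 1 '(()())(()(()))': depth seq [1 2 1 2 1 0 1 2 1 2 3 2 1 0]
  -> pairs=7 depth=3 groups=2 -> no
String 2 '()(())(())': depth seq [1 0 1 2 1 0 1 2 1 0]
  -> pairs=5 depth=2 groups=3 -> yes
String 3 '(()())()()': depth seq [1 2 1 2 1 0 1 0 1 0]
  -> pairs=5 depth=2 groups=3 -> yes
String 4 '()()()()': depth seq [1 0 1 0 1 0 1 0]
  -> pairs=4 depth=1 groups=4 -> no
String 5 '(())()()(())': depth seq [1 2 1 0 1 0 1 0 1 2 1 0]
  -> pairs=6 depth=2 groups=4 -> no
String 6 '()()()()(())': depth seq [1 0 1 0 1 0 1 0 1 2 1 0]
  -> pairs=6 depth=2 groups=5 -> no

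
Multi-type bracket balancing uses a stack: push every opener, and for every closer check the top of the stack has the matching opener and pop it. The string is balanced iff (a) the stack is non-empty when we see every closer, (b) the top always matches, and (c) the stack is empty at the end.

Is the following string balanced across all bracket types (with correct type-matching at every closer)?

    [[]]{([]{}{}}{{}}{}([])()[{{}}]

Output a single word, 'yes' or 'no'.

Answer: no

Derivation:
pos 0: push '['; stack = [
pos 1: push '['; stack = [[
pos 2: ']' matches '['; pop; stack = [
pos 3: ']' matches '['; pop; stack = (empty)
pos 4: push '{'; stack = {
pos 5: push '('; stack = {(
pos 6: push '['; stack = {([
pos 7: ']' matches '['; pop; stack = {(
pos 8: push '{'; stack = {({
pos 9: '}' matches '{'; pop; stack = {(
pos 10: push '{'; stack = {({
pos 11: '}' matches '{'; pop; stack = {(
pos 12: saw closer '}' but top of stack is '(' (expected ')') → INVALID
Verdict: type mismatch at position 12: '}' closes '(' → no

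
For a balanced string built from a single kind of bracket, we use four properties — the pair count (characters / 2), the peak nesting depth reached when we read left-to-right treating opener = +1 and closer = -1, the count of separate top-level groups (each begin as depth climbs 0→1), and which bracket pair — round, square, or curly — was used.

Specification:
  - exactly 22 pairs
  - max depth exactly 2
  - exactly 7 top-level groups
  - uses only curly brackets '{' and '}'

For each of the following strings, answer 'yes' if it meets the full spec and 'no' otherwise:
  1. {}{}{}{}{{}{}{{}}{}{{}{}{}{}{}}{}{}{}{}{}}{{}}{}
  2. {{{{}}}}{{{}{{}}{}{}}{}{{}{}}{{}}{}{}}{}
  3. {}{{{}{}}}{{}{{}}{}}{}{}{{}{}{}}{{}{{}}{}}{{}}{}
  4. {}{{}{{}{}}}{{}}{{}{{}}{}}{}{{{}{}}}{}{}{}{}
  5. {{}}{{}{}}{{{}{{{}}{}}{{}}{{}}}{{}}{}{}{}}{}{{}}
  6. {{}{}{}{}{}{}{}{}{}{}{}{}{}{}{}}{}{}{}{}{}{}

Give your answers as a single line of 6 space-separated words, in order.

String 1 '{}{}{}{}{{}{}{{}}{}{{}{}{}{}{}}{}{}{}{}{}}{{}}{}': depth seq [1 0 1 0 1 0 1 0 1 2 1 2 1 2 3 2 1 2 1 2 3 2 3 2 3 2 3 2 3 2 1 2 1 2 1 2 1 2 1 2 1 0 1 2 1 0 1 0]
  -> pairs=24 depth=3 groups=7 -> no
String 2 '{{{{}}}}{{{}{{}}{}{}}{}{{}{}}{{}}{}{}}{}': depth seq [1 2 3 4 3 2 1 0 1 2 3 2 3 4 3 2 3 2 3 2 1 2 1 2 3 2 3 2 1 2 3 2 1 2 1 2 1 0 1 0]
  -> pairs=20 depth=4 groups=3 -> no
String 3 '{}{{{}{}}}{{}{{}}{}}{}{}{{}{}{}}{{}{{}}{}}{{}}{}': depth seq [1 0 1 2 3 2 3 2 1 0 1 2 1 2 3 2 1 2 1 0 1 0 1 0 1 2 1 2 1 2 1 0 1 2 1 2 3 2 1 2 1 0 1 2 1 0 1 0]
  -> pairs=24 depth=3 groups=9 -> no
String 4 '{}{{}{{}{}}}{{}}{{}{{}}{}}{}{{{}{}}}{}{}{}{}': depth seq [1 0 1 2 1 2 3 2 3 2 1 0 1 2 1 0 1 2 1 2 3 2 1 2 1 0 1 0 1 2 3 2 3 2 1 0 1 0 1 0 1 0 1 0]
  -> pairs=22 depth=3 groups=10 -> no
String 5 '{{}}{{}{}}{{{}{{{}}{}}{{}}{{}}}{{}}{}{}{}}{}{{}}': depth seq [1 2 1 0 1 2 1 2 1 0 1 2 3 2 3 4 5 4 3 4 3 2 3 4 3 2 3 4 3 2 1 2 3 2 1 2 1 2 1 2 1 0 1 0 1 2 1 0]
  -> pairs=24 depth=5 groups=5 -> no
String 6 '{{}{}{}{}{}{}{}{}{}{}{}{}{}{}{}}{}{}{}{}{}{}': depth seq [1 2 1 2 1 2 1 2 1 2 1 2 1 2 1 2 1 2 1 2 1 2 1 2 1 2 1 2 1 2 1 0 1 0 1 0 1 0 1 0 1 0 1 0]
  -> pairs=22 depth=2 groups=7 -> yes

Answer: no no no no no yes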